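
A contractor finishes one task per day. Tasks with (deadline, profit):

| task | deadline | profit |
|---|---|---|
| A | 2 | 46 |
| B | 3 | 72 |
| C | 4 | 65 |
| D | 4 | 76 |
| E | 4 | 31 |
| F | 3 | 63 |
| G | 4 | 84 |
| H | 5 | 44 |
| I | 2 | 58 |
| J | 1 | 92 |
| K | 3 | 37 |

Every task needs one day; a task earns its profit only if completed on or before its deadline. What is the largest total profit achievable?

368

Sort by profit descending; place each in the latest free slot ≤ its deadline.
Profit order: J=92 G=84 D=76 B=72 C=65 F=63 I=58 A=46 H=44 K=37 E=31
Assign: J→slot 1, G→slot 4, D→slot 3, B→slot 2, C skipped, F skipped, I skipped, A skipped, H→slot 5, K skipped, E skipped.
Slots: [1:J] [2:B] [3:D] [4:G] [5:H]
Profit = 92 + 72 + 76 + 84 + 44 = 368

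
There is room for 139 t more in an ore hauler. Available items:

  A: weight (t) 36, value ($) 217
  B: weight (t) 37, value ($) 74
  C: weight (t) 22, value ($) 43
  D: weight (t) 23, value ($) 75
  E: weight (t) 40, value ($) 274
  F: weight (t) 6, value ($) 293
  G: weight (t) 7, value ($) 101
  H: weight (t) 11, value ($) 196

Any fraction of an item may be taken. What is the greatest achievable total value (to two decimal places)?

1188.00

Ratios (sorted): F 48.83, H 17.82, G 14.43, E 6.85, A 6.03, D 3.26, B 2.00, C 1.95
take F (6 @ 293); take H (11 @ 196); take G (7 @ 101); take E (40 @ 274); take A (36 @ 217); take D (23 @ 75); take 16/37 of B → 32.00. Capacity used 139/139.
Total value = 1188.00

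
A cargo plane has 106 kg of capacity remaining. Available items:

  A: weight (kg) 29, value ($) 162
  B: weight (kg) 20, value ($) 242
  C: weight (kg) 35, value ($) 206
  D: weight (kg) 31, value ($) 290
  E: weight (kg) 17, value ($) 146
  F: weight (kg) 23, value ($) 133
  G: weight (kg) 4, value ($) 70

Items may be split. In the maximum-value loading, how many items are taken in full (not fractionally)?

4

Sort by value per unit weight and fill in that order.
Order: G (70/4=17.50) > B (242/20=12.10) > D (290/31=9.35) > E (146/17=8.59) > C (206/35=5.89) > F (133/23=5.78) > A (162/29=5.59)
Fill: take G (4 @ 70) → take B (20 @ 242) → take D (31 @ 290) → take E (17 @ 146) → take 34/35 of C → 200.11; 106/106 used.
4 item(s) taken whole; one partial (take 34/35 of C).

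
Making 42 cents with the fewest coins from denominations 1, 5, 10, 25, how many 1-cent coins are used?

42 − 1×25→17 − 1×10→7 − 1×5→2 − 2×1→0
Count of 1: 2

2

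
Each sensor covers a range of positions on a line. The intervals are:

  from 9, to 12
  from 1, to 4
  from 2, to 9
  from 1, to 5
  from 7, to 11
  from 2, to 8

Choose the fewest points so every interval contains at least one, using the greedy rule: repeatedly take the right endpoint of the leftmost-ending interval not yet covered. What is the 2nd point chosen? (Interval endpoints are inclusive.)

11

Process intervals by earliest right end; each time one isn't hit yet, stab at its right endpoint.
Sorted: [1,4] [1,5] [2,8] [2,9] [7,11] [9,12]
{[1,4],[1,5],[2,8],[2,9]} hit by 4; {[7,11],[9,12]} hit by 11.
Points: 4, 11 (2 total).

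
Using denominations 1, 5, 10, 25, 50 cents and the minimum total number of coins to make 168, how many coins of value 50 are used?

3

168 = 3×50 + 1×10 + 1×5 + 3×1
Count of 50: 3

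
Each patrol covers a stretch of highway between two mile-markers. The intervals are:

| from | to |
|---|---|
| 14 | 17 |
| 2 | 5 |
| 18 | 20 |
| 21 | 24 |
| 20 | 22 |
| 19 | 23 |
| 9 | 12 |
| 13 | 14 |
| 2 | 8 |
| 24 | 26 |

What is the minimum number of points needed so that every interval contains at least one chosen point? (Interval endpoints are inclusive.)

5

Sort by right endpoint; whenever an interval is uncovered, place a point at its right end.
Sorted: [2,5] [2,8] [9,12] [13,14] [14,17] [18,20] [20,22] [19,23] [21,24] [24,26]
{[2,5],[2,8]} hit by 5; {[9,12]} hit by 12; {[13,14],[14,17]} hit by 14; {[18,20],[20,22],[19,23]} hit by 20; {[21,24],[24,26]} hit by 24.
Points: 5, 12, 14, 20, 24 (5 total).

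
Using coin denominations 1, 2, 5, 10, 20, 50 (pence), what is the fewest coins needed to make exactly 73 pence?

4

Use the largest denomination that fits, subtract, and repeat.
73 = 1×50 + 1×20 + 1×2 + 1×1
Total coins = 1 + 1 + 1 + 1 = 4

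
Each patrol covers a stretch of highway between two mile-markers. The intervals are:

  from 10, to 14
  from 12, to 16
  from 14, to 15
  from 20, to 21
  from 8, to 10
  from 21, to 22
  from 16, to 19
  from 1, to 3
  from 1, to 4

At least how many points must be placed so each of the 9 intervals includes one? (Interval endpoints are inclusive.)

Process intervals by earliest right end; each time one isn't hit yet, stab at its right endpoint.
By right end: [1,3]  [1,4]  [8,10]  [10,14]  [14,15]  [12,16]  [16,19]  [20,21]  [21,22]
[1,3] uncovered → point at 3; [8,10] uncovered → point at 10; [14,15] uncovered → point at 15; [16,19] uncovered → point at 19; [20,21] uncovered → point at 21.
Points: 3, 10, 15, 19, 21 (5 total).

5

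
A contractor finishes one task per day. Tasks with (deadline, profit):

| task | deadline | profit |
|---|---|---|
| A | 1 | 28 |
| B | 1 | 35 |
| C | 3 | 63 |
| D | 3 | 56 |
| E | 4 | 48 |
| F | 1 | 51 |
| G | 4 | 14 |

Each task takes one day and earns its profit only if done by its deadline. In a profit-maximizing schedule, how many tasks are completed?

4

Sort by profit descending; place each in the latest free slot ≤ its deadline.
Profit order: C=63 D=56 F=51 E=48 B=35 A=28 G=14
Assign: C→slot 3, D→slot 2, F→slot 1, E→slot 4, B skipped, A skipped, G skipped.
Slots: [1:F] [2:D] [3:C] [4:E]
4 of 7 scheduled.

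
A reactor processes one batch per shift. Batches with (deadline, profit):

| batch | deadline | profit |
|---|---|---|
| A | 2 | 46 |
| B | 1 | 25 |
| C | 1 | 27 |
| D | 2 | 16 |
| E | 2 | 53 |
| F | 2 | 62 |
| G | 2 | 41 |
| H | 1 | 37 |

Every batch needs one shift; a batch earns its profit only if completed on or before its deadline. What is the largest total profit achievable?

Sort by profit descending; place each in the latest free slot ≤ its deadline.
Profit order: F=62 E=53 A=46 G=41 H=37 C=27 B=25 D=16
Assign: F→slot 2, E→slot 1, A skipped, G skipped, H skipped, C skipped, B skipped, D skipped.
Slots: [1:E] [2:F]
Profit = 53 + 62 = 115

115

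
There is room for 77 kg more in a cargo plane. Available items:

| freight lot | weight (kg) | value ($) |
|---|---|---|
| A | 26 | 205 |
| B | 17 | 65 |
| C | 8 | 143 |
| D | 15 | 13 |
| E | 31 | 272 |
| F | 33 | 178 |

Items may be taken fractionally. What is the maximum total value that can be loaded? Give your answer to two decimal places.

Sort by value per unit weight and fill in that order.
Order: C (143/8=17.88) > E (272/31=8.77) > A (205/26=7.88) > F (178/33=5.39) > B (65/17=3.82) > D (13/15=0.87)
Fill: take C (8 @ 143) → take E (31 @ 272) → take A (26 @ 205) → take 12/33 of F → 64.73; 77/77 used.
Total value = 684.73

684.73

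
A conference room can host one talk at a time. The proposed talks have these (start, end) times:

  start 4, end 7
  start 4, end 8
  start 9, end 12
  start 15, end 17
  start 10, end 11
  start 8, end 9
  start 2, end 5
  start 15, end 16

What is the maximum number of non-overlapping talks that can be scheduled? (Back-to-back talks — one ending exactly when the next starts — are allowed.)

Order by finish time; keep every interval that doesn't clash with the previous kept one.
By end time: (2,5), (4,7), (4,8), (8,9), (10,11), (9,12), (15,16), (15,17).
Pick (2,5); next start ≥ 5 → (8,9); next start ≥ 9 → (10,11); next start ≥ 11 → (15,16).
Selected 4 talks.

4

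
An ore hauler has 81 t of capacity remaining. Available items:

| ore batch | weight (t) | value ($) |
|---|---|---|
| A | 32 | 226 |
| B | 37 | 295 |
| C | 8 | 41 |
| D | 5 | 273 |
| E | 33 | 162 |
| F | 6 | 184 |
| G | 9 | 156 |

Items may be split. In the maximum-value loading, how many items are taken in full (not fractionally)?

Greedy by value/weight ratio, highest first.
Ratios (sorted): D 54.60, F 30.67, G 17.33, B 7.97, A 7.06, C 5.12, E 4.91
take D (5 @ 273); take F (6 @ 184); take G (9 @ 156); take B (37 @ 295); take 24/32 of A → 169.50. Capacity used 81/81.
4 item(s) taken whole; one partial (take 24/32 of A).

4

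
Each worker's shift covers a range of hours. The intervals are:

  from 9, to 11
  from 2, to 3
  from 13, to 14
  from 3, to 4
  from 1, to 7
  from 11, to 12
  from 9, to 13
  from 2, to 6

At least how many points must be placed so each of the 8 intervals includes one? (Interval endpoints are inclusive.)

Sort by right endpoint; whenever an interval is uncovered, place a point at its right end.
Sorted: [2,3] [3,4] [2,6] [1,7] [9,11] [11,12] [9,13] [13,14]
{[2,3],[3,4],[2,6],[1,7]} hit by 3; {[9,11],[11,12],[9,13]} hit by 11; {[13,14]} hit by 14.
Points: 3, 11, 14 (3 total).

3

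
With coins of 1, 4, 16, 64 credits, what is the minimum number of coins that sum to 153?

6

153 − 2×64→25 − 1×16→9 − 2×4→1 − 1×1→0
Total coins = 2 + 1 + 2 + 1 = 6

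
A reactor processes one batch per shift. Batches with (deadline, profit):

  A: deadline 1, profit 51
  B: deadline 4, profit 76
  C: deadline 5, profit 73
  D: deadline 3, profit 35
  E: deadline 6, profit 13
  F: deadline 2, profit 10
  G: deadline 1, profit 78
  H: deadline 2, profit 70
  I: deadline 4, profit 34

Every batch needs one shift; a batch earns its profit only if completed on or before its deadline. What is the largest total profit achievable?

345

Sort by profit descending; place each in the latest free slot ≤ its deadline.
By profit: G(d1,78), B(d4,76), C(d5,73), H(d2,70), A(d1,51), D(d3,35), I(d4,34), E(d6,13), F(d2,10)
G→slot 1; B→slot 4; C→slot 5; H→slot 2; A skipped; D→slot 3; I skipped; E→slot 6; F skipped.
Profit = 78 + 70 + 35 + 76 + 73 + 13 = 345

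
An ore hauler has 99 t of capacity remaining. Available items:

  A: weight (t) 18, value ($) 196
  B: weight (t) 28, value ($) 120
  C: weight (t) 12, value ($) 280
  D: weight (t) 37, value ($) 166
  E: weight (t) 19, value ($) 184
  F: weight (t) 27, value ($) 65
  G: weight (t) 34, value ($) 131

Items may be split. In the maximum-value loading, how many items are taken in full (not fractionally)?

4

Greedy by value/weight ratio, highest first.
Ratios (sorted): C 23.33, A 10.89, E 9.68, D 4.49, B 4.29, G 3.85, F 2.41
take C (12 @ 280); take A (18 @ 196); take E (19 @ 184); take D (37 @ 166); take 13/28 of B → 55.71. Capacity used 99/99.
4 item(s) taken whole; one partial (take 13/28 of B).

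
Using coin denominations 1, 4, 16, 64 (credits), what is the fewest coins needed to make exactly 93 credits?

6

93 = 1×64 + 1×16 + 3×4 + 1×1
Total coins = 1 + 1 + 3 + 1 = 6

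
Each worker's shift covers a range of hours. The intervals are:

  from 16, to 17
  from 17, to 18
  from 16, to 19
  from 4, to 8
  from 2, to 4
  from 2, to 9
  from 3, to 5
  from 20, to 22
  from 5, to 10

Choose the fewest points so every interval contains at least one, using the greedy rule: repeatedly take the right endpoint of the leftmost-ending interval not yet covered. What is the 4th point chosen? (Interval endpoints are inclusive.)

Sort by right endpoint; whenever an interval is uncovered, place a point at its right end.
By right end: [2,4]  [3,5]  [4,8]  [2,9]  [5,10]  [16,17]  [17,18]  [16,19]  [20,22]
[2,4] uncovered → point at 4; [5,10] uncovered → point at 10; [16,17] uncovered → point at 17; [20,22] uncovered → point at 22.
Points: 4, 10, 17, 22 (4 total).

22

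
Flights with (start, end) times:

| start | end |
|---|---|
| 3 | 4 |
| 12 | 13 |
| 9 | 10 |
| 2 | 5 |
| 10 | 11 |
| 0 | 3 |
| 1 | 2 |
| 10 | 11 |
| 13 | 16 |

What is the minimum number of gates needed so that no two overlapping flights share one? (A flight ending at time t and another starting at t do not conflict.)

2

The answer is the maximum number of intervals overlapping at any instant.
Events (time:±→running): 0:+→1 1:+→2 … peak 2.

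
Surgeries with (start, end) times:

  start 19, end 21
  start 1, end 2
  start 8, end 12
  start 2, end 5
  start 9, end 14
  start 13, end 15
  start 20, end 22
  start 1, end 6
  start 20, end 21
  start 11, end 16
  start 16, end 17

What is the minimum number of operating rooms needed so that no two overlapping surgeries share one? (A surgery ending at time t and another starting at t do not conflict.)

3

starts: [1, 1, 2, 8, 9, 11, 13, 16, 19, 20, 20]
ends:   [2, 5, 6, 12, 14, 15, 16, 17, 21, 21, 22]
s1→1 s1→2 e2→1 s2→2 e5→1 e6→0 s8→1 s9→2 s11→3  — peak 3.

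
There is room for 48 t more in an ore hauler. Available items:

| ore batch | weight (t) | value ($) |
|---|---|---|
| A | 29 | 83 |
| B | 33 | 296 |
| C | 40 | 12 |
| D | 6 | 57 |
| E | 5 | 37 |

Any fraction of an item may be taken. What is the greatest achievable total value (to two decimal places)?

Sort by value per unit weight and fill in that order.
Order: D (57/6=9.50) > B (296/33=8.97) > E (37/5=7.40) > A (83/29=2.86) > C (12/40=0.30)
Fill: take D (6 @ 57) → take B (33 @ 296) → take E (5 @ 37) → take 4/29 of A → 11.45; 48/48 used.
Total value = 401.45

401.45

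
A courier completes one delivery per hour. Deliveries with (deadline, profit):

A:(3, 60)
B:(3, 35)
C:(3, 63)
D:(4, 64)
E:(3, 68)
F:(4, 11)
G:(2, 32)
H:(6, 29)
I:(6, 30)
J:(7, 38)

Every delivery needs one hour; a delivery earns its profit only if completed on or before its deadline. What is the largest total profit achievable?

Take jobs in profit order; each goes to the latest open slot no later than its deadline.
Profit order: E=68 D=64 C=63 A=60 J=38 B=35 G=32 I=30 H=29 F=11
Assign: E→slot 3, D→slot 4, C→slot 2, A→slot 1, J→slot 7, B skipped, G skipped, I→slot 6, H→slot 5, F skipped.
Slots: [1:A] [2:C] [3:E] [4:D] [5:H] [6:I] [7:J]
Profit = 60 + 63 + 68 + 64 + 29 + 30 + 38 = 352

352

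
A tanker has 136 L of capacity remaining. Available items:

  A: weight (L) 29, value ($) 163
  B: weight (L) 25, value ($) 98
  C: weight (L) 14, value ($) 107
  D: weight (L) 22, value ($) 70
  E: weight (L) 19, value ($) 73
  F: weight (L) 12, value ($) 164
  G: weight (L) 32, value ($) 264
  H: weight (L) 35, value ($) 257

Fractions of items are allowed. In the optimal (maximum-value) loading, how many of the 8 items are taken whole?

5

Sort by value per unit weight and fill in that order.
Ratios (sorted): F 13.67, G 8.25, C 7.64, H 7.34, A 5.62, B 3.92, E 3.84, D 3.18
take F (12 @ 164); take G (32 @ 264); take C (14 @ 107); take H (35 @ 257); take A (29 @ 163); take 14/25 of B → 54.88. Capacity used 136/136.
5 item(s) taken whole; one partial (take 14/25 of B).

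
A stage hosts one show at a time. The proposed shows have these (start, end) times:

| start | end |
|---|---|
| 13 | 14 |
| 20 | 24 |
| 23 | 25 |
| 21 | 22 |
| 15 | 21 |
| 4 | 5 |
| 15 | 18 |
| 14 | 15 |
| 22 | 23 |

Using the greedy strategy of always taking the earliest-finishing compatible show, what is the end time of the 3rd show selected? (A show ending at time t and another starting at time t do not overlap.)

Order by finish time; keep every interval that doesn't clash with the previous kept one.
By end time: (4,5), (13,14), (14,15), (15,18), (15,21), (21,22), (22,23), (20,24), (23,25).
Pick (4,5); next start ≥ 5 → (13,14); next start ≥ 14 → (14,15); next start ≥ 15 → (15,18); next start ≥ 18 → (21,22); next start ≥ 22 → (22,23); next start ≥ 23 → (23,25).
Selected: (4,5) (13,14) (14,15) (15,18) (21,22) (22,23) (23,25)

15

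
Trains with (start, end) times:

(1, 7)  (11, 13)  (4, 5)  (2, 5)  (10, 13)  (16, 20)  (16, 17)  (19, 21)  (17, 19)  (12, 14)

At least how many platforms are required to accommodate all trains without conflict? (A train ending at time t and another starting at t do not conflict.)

The answer is the maximum number of intervals overlapping at any instant.
starts: [1, 2, 4, 10, 11, 12, 16, 16, 17, 19]
ends:   [5, 5, 7, 13, 13, 14, 17, 19, 20, 21]
s1→1 s2→2 s4→3  — peak 3.

3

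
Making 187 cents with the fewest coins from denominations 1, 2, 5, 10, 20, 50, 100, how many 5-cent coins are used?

1

Greedy: take as many of the largest coin as possible, then repeat with the remainder.
187 = 1×100 + 1×50 + 1×20 + 1×10 + 1×5 + 1×2
Count of 5: 1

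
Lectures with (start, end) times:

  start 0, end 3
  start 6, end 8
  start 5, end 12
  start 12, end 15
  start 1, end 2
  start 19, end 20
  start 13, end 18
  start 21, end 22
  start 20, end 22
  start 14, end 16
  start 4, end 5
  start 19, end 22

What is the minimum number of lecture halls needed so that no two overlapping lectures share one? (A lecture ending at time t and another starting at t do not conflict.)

3

Count concurrent intervals with a sweep; the peak is the room count.
Events (time:±→running): 0:+→1 1:+→2 2:-→1 3:-→0 4:+→1 5:-→0 5:+→1 6:+→2 8:-→1 12:-→0 12:+→1 13:+→2 14:+→3 … peak 3.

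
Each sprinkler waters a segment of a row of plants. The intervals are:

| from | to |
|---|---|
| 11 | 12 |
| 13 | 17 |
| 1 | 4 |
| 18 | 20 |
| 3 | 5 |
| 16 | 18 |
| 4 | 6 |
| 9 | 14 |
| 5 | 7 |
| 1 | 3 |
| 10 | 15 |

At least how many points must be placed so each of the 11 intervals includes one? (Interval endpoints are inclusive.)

By right end: [1,3]  [1,4]  [3,5]  [4,6]  [5,7]  [11,12]  [9,14]  [10,15]  [13,17]  [16,18]  [18,20]
[1,3] uncovered → point at 3; [4,6] uncovered → point at 6; [11,12] uncovered → point at 12; [13,17] uncovered → point at 17; [18,20] uncovered → point at 20.
Points: 3, 6, 12, 17, 20 (5 total).

5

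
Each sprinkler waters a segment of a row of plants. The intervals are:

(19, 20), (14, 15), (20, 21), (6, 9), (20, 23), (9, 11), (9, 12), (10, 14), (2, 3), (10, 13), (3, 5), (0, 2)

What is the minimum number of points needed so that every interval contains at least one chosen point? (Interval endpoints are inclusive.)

Sort by right endpoint; whenever an interval is uncovered, place a point at its right end.
By right end: [0,2]  [2,3]  [3,5]  [6,9]  [9,11]  [9,12]  [10,13]  [10,14]  [14,15]  [19,20]  [20,21]  [20,23]
[0,2] uncovered → point at 2; [3,5] uncovered → point at 5; [6,9] uncovered → point at 9; [10,13] uncovered → point at 13; [14,15] uncovered → point at 15; [19,20] uncovered → point at 20.
Points: 2, 5, 9, 13, 15, 20 (6 total).

6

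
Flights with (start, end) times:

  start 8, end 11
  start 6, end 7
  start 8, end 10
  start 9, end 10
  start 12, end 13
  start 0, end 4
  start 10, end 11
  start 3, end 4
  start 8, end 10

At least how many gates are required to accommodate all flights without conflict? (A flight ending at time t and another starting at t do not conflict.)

4

The answer is the maximum number of intervals overlapping at any instant.
starts: [0, 3, 6, 8, 8, 8, 9, 10, 12]
ends:   [4, 4, 7, 10, 10, 10, 11, 11, 13]
s0→1 s3→2 e4→1 e4→0 s6→1 e7→0 s8→1 s8→2 s8→3 s9→4  — peak 4.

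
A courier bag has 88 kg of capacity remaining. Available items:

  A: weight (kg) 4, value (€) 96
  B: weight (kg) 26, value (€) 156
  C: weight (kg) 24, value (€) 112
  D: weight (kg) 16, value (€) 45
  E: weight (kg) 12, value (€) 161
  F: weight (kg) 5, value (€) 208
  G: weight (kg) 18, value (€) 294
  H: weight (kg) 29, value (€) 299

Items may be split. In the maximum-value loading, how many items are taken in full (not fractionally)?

5

Order: F (208/5=41.60) > A (96/4=24.00) > G (294/18=16.33) > E (161/12=13.42) > H (299/29=10.31) > B (156/26=6.00) > C (112/24=4.67) > D (45/16=2.81)
Fill: take F (5 @ 208) → take A (4 @ 96) → take G (18 @ 294) → take E (12 @ 161) → take H (29 @ 299) → take 20/26 of B → 120.00; 88/88 used.
5 item(s) taken whole; one partial (take 20/26 of B).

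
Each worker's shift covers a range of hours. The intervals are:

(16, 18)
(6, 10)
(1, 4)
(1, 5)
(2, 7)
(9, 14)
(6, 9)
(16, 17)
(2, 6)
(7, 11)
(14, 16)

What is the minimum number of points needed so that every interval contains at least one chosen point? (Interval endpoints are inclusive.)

3

Sorted: [1,4] [1,5] [2,6] [2,7] [6,9] [6,10] [7,11] [9,14] [14,16] [16,17] [16,18]
{[1,4],[1,5],[2,6],[2,7]} hit by 4; {[6,9],[6,10],[7,11],[9,14]} hit by 9; {[14,16],[16,17],[16,18]} hit by 16.
Points: 4, 9, 16 (3 total).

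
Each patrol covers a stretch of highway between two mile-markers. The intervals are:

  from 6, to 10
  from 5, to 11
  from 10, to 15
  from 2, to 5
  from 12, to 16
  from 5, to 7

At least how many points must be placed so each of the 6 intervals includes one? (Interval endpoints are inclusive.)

By right end: [2,5]  [5,7]  [6,10]  [5,11]  [10,15]  [12,16]
[2,5] uncovered → point at 5; [6,10] uncovered → point at 10; [12,16] uncovered → point at 16.
Points: 5, 10, 16 (3 total).

3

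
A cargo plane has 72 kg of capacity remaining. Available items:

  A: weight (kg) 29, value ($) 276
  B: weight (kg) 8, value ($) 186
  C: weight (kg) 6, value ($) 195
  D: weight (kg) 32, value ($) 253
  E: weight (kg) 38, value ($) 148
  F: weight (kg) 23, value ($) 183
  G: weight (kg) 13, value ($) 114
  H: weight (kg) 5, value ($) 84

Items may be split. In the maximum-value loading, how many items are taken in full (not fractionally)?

Sort by value per unit weight and fill in that order.
Order: C (195/6=32.50) > B (186/8=23.25) > H (84/5=16.80) > A (276/29=9.52) > G (114/13=8.77) > F (183/23=7.96) > D (253/32=7.91) > E (148/38=3.89)
Fill: take C (6 @ 195) → take B (8 @ 186) → take H (5 @ 84) → take A (29 @ 276) → take G (13 @ 114) → take 11/23 of F → 87.52; 72/72 used.
5 item(s) taken whole; one partial (take 11/23 of F).

5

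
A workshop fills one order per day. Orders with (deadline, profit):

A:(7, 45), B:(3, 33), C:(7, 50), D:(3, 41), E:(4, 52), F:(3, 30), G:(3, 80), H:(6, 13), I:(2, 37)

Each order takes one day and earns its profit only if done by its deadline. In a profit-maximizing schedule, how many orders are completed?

7

Sort by profit descending; place each in the latest free slot ≤ its deadline.
By profit: G(d3,80), E(d4,52), C(d7,50), A(d7,45), D(d3,41), I(d2,37), B(d3,33), F(d3,30), H(d6,13)
G→slot 3; E→slot 4; C→slot 7; A→slot 6; D→slot 2; I→slot 1; B skipped; F skipped; H→slot 5.
7 of 9 scheduled.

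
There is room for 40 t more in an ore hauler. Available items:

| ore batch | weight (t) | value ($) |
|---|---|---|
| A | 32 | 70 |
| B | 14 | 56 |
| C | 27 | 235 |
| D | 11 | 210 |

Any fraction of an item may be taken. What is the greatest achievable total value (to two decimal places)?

453.00

Sort by value per unit weight and fill in that order.
Ratios (sorted): D 19.09, C 8.70, B 4.00, A 2.19
take D (11 @ 210); take C (27 @ 235); take 2/14 of B → 8.00. Capacity used 40/40.
Total value = 453.00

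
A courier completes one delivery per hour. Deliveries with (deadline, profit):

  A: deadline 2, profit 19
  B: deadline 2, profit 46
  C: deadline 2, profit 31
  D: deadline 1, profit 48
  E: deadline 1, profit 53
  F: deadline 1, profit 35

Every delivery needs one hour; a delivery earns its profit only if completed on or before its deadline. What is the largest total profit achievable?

Take jobs in profit order; each goes to the latest open slot no later than its deadline.
Profit order: E=53 D=48 B=46 F=35 C=31 A=19
Assign: E→slot 1, D skipped, B→slot 2, F skipped, C skipped, A skipped.
Slots: [1:E] [2:B]
Profit = 53 + 46 = 99

99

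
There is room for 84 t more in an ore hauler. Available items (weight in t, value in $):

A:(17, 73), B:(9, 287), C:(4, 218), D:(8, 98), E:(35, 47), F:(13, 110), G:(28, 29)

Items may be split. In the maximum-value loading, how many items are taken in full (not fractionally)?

5

Order: C (218/4=54.50) > B (287/9=31.89) > D (98/8=12.25) > F (110/13=8.46) > A (73/17=4.29) > E (47/35=1.34) > G (29/28=1.04)
Fill: take C (4 @ 218) → take B (9 @ 287) → take D (8 @ 98) → take F (13 @ 110) → take A (17 @ 73) → take 33/35 of E → 44.31; 84/84 used.
5 item(s) taken whole; one partial (take 33/35 of E).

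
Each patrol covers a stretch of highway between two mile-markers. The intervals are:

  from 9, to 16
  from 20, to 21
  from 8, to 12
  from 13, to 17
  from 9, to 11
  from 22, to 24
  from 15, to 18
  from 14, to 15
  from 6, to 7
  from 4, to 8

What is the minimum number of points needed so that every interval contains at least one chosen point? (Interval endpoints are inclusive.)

Sorted: [6,7] [4,8] [9,11] [8,12] [14,15] [9,16] [13,17] [15,18] [20,21] [22,24]
{[6,7],[4,8]} hit by 7; {[9,11],[8,12]} hit by 11; {[14,15],[9,16],[13,17],[15,18]} hit by 15; {[20,21]} hit by 21; {[22,24]} hit by 24.
Points: 7, 11, 15, 21, 24 (5 total).

5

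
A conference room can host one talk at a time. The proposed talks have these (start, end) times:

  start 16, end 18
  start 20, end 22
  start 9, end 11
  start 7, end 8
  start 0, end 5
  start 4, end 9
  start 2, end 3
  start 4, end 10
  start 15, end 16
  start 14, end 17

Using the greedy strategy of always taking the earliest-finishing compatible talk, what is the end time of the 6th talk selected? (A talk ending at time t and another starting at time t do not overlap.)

Sorted by end: (2,3)  (0,5)  (7,8)  (4,9)  (4,10)  (9,11)  (15,16)  (14,17)  (16,18)  (20,22)
take (2,3); take (7,8); take (9,11); take (15,16); take (16,18); take (20,22).
Selected: (2,3) (7,8) (9,11) (15,16) (16,18) (20,22)

22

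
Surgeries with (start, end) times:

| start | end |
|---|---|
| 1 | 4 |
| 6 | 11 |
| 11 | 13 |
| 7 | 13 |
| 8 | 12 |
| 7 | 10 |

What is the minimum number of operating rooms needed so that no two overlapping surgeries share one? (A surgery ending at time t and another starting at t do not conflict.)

4

Count concurrent intervals with a sweep; the peak is the room count.
starts: [1, 6, 7, 7, 8, 11]
ends:   [4, 10, 11, 12, 13, 13]
s1→1 e4→0 s6→1 s7→2 s7→3 s8→4  — peak 4.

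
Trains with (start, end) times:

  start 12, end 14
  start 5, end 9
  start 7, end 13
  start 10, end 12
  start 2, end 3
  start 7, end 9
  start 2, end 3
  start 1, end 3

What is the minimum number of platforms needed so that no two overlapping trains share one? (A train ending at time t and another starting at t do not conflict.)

3

The answer is the maximum number of intervals overlapping at any instant.
starts: [1, 2, 2, 5, 7, 7, 10, 12]
ends:   [3, 3, 3, 9, 9, 12, 13, 14]
s1→1 s2→2 s2→3  — peak 3.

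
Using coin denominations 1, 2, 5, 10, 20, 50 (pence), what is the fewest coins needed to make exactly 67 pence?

4

Use the largest denomination that fits, subtract, and repeat.
67 − 1×50→17 − 1×10→7 − 1×5→2 − 1×2→0
Total coins = 1 + 1 + 1 + 1 = 4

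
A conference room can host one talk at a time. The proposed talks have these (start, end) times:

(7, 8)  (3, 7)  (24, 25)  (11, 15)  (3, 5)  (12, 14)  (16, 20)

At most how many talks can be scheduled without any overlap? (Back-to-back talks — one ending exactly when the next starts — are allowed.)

5

Greedy by earliest finish: after sorting by end time, pick each interval compatible with the last pick.
Sorted by end: (3,5)  (3,7)  (7,8)  (12,14)  (11,15)  (16,20)  (24,25)
take (3,5); take (7,8); take (12,14); take (16,20); take (24,25).
Selected 5 talks.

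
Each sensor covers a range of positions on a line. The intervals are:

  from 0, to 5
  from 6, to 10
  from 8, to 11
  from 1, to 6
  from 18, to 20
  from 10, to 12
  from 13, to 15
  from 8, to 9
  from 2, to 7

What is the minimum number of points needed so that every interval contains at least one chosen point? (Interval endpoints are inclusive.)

Sort by right endpoint; whenever an interval is uncovered, place a point at its right end.
Sorted: [0,5] [1,6] [2,7] [8,9] [6,10] [8,11] [10,12] [13,15] [18,20]
{[0,5],[1,6],[2,7]} hit by 5; {[8,9],[6,10],[8,11]} hit by 9; {[10,12]} hit by 12; {[13,15]} hit by 15; {[18,20]} hit by 20.
Points: 5, 9, 12, 15, 20 (5 total).

5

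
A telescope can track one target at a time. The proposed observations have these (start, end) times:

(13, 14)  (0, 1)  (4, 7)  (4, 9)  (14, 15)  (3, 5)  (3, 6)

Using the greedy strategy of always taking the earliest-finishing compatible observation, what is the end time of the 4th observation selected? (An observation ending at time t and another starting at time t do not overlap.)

By end time: (0,1), (3,5), (3,6), (4,7), (4,9), (13,14), (14,15).
Pick (0,1); next start ≥ 1 → (3,5); next start ≥ 5 → (13,14); next start ≥ 14 → (14,15).
Selected: (0,1) (3,5) (13,14) (14,15)

15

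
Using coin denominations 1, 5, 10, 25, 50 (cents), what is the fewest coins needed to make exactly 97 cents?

Use the largest denomination that fits, subtract, and repeat.
97 = 1×50 + 1×25 + 2×10 + 2×1
Total coins = 1 + 1 + 2 + 2 = 6

6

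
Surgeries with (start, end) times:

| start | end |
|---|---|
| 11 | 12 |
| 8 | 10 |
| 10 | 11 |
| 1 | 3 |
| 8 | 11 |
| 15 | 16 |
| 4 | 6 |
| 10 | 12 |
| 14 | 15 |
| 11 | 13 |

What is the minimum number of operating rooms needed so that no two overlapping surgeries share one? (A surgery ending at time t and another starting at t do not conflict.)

3

Count concurrent intervals with a sweep; the peak is the room count.
starts: [1, 4, 8, 8, 10, 10, 11, 11, 14, 15]
ends:   [3, 6, 10, 11, 11, 12, 12, 13, 15, 16]
s1→1 e3→0 s4→1 e6→0 s8→1 s8→2 e10→1 s10→2 s10→3  — peak 3.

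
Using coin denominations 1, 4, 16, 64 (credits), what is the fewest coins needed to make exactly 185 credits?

185 = 2×64 + 3×16 + 2×4 + 1×1
Total coins = 2 + 3 + 2 + 1 = 8

8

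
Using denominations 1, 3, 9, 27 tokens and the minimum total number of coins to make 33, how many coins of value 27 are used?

Greedy: take as many of the largest coin as possible, then repeat with the remainder.
33 − 1×27→6 − 2×3→0
Count of 27: 1

1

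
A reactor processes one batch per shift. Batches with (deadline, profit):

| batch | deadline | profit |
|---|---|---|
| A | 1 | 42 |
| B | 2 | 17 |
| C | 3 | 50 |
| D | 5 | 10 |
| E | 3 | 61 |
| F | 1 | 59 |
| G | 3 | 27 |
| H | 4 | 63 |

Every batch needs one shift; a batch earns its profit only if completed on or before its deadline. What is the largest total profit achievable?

243

Take jobs in profit order; each goes to the latest open slot no later than its deadline.
Profit order: H=63 E=61 F=59 C=50 A=42 G=27 B=17 D=10
Assign: H→slot 4, E→slot 3, F→slot 1, C→slot 2, A skipped, G skipped, B skipped, D→slot 5.
Slots: [1:F] [2:C] [3:E] [4:H] [5:D]
Profit = 59 + 50 + 61 + 63 + 10 = 243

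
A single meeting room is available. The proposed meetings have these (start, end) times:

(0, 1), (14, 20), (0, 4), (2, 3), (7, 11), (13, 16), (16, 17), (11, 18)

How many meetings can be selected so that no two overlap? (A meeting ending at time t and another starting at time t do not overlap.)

5

Order by finish time; keep every interval that doesn't clash with the previous kept one.
By end time: (0,1), (2,3), (0,4), (7,11), (13,16), (16,17), (11,18), (14,20).
Pick (0,1); next start ≥ 1 → (2,3); next start ≥ 3 → (7,11); next start ≥ 11 → (13,16); next start ≥ 16 → (16,17).
Selected 5 meetings.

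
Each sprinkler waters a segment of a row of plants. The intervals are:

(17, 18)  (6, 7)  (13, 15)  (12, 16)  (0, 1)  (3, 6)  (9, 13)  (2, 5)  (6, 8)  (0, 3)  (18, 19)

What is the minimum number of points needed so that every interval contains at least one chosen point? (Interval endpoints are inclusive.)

5

Sort by right endpoint; whenever an interval is uncovered, place a point at its right end.
Sorted: [0,1] [0,3] [2,5] [3,6] [6,7] [6,8] [9,13] [13,15] [12,16] [17,18] [18,19]
{[0,1],[0,3]} hit by 1; {[2,5],[3,6]} hit by 5; {[6,7],[6,8]} hit by 7; {[9,13],[13,15],[12,16]} hit by 13; {[17,18],[18,19]} hit by 18.
Points: 1, 5, 7, 13, 18 (5 total).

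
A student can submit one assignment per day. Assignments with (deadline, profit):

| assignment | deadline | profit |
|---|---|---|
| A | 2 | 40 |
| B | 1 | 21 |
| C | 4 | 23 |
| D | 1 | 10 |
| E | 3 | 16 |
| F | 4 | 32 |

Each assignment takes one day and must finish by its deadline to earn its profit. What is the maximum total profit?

By profit: A(d2,40), F(d4,32), C(d4,23), B(d1,21), E(d3,16), D(d1,10)
A→slot 2; F→slot 4; C→slot 3; B→slot 1; E skipped; D skipped.
Profit = 21 + 40 + 23 + 32 = 116

116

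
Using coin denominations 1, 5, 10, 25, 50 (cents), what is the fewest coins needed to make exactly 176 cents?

176 − 3×50→26 − 1×25→1 − 1×1→0
Total coins = 3 + 1 + 1 = 5

5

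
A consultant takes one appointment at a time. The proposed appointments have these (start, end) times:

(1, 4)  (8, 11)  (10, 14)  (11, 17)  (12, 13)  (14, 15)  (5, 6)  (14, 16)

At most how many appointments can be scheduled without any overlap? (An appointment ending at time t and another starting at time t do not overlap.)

5

Sort by end time and greedily take each interval whose start is ≥ the last chosen end.
Sorted by end: (1,4)  (5,6)  (8,11)  (12,13)  (10,14)  (14,15)  (14,16)  (11,17)
take (1,4); take (5,6); take (8,11); take (12,13); take (14,15).
Selected 5 appointments.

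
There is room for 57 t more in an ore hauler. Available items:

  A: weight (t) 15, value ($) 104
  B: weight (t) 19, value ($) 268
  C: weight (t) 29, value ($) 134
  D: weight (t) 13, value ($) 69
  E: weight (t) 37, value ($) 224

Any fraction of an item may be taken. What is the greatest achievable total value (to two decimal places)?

Ratios (sorted): B 14.11, A 6.93, E 6.05, D 5.31, C 4.62
take B (19 @ 268); take A (15 @ 104); take 23/37 of E → 139.24. Capacity used 57/57.
Total value = 511.24

511.24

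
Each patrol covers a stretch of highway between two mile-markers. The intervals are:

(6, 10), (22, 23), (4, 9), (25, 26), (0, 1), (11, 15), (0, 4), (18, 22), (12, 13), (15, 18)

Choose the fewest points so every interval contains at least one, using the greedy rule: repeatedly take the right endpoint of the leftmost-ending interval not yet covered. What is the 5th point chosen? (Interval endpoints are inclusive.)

Process intervals by earliest right end; each time one isn't hit yet, stab at its right endpoint.
Sorted: [0,1] [0,4] [4,9] [6,10] [12,13] [11,15] [15,18] [18,22] [22,23] [25,26]
{[0,1],[0,4]} hit by 1; {[4,9],[6,10]} hit by 9; {[12,13],[11,15]} hit by 13; {[15,18],[18,22]} hit by 18; {[22,23]} hit by 23; {[25,26]} hit by 26.
Points: 1, 9, 13, 18, 23, 26 (6 total).

23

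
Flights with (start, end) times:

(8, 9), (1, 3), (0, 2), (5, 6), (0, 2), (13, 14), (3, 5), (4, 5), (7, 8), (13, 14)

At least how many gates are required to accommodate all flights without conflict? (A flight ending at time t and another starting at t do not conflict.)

The answer is the maximum number of intervals overlapping at any instant.
starts: [0, 0, 1, 3, 4, 5, 7, 8, 13, 13]
ends:   [2, 2, 3, 5, 5, 6, 8, 9, 14, 14]
s0→1 s0→2 s1→3  — peak 3.

3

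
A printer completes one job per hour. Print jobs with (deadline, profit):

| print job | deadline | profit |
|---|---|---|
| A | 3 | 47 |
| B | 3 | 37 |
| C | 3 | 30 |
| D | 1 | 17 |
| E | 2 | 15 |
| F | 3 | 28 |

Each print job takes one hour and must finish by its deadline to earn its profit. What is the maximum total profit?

Sort by profit descending; place each in the latest free slot ≤ its deadline.
By profit: A(d3,47), B(d3,37), C(d3,30), F(d3,28), D(d1,17), E(d2,15)
A→slot 3; B→slot 2; C→slot 1; F skipped; D skipped; E skipped.
Profit = 30 + 37 + 47 = 114

114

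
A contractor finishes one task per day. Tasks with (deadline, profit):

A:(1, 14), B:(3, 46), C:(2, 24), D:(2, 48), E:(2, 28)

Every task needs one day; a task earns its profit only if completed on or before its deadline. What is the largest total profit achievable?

122

Take jobs in profit order; each goes to the latest open slot no later than its deadline.
Profit order: D=48 B=46 E=28 C=24 A=14
Assign: D→slot 2, B→slot 3, E→slot 1, C skipped, A skipped.
Slots: [1:E] [2:D] [3:B]
Profit = 28 + 48 + 46 = 122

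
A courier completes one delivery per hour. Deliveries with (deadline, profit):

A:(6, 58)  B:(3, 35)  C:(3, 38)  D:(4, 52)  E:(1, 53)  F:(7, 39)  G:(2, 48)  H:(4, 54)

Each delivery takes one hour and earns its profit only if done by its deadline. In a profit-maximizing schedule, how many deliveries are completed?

Sort by profit descending; place each in the latest free slot ≤ its deadline.
Profit order: A=58 H=54 E=53 D=52 G=48 F=39 C=38 B=35
Assign: A→slot 6, H→slot 4, E→slot 1, D→slot 3, G→slot 2, F→slot 7, C skipped, B skipped.
Slots: [1:E] [2:G] [3:D] [4:H] [6:A] [7:F]
6 of 8 scheduled.

6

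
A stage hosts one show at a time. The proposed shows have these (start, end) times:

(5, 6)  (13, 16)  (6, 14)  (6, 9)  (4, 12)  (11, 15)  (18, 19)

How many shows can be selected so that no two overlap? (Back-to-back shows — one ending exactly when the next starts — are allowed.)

Sorted by end: (5,6)  (6,9)  (4,12)  (6,14)  (11,15)  (13,16)  (18,19)
take (5,6); take (6,9); skip (6,14); take (11,15); skip (13,16); take (18,19).
Selected 4 shows.

4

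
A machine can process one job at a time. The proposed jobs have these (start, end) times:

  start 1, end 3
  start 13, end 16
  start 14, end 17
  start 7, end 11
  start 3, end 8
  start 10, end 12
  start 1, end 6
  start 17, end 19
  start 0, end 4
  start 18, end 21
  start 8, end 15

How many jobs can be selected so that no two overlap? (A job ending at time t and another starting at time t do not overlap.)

5

Order by finish time; keep every interval that doesn't clash with the previous kept one.
Sorted by end: (1,3)  (0,4)  (1,6)  (3,8)  (7,11)  (10,12)  (8,15)  (13,16)  (14,17)  (17,19)  (18,21)
take (1,3); skip (0,4); skip (1,6); take (3,8); take (10,12); skip (8,15); take (13,16); take (17,19).
Selected 5 jobs.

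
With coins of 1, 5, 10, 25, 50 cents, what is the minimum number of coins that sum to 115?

Greedy: take as many of the largest coin as possible, then repeat with the remainder.
115 − 2×50→15 − 1×10→5 − 1×5→0
Total coins = 2 + 1 + 1 = 4

4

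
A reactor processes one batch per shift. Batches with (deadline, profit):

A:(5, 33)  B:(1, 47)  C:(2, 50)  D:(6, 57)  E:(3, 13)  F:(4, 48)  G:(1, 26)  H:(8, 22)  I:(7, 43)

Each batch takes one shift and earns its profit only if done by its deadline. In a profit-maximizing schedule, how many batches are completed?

8

Profit order: D=57 C=50 F=48 B=47 I=43 A=33 G=26 H=22 E=13
Assign: D→slot 6, C→slot 2, F→slot 4, B→slot 1, I→slot 7, A→slot 5, G skipped, H→slot 8, E→slot 3.
Slots: [1:B] [2:C] [3:E] [4:F] [5:A] [6:D] [7:I] [8:H]
8 of 9 scheduled.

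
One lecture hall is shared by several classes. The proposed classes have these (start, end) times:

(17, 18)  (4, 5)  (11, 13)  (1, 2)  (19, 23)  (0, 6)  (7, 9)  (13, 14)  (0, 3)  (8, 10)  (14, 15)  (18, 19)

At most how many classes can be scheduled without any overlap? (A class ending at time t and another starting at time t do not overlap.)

9

By end time: (1,2), (0,3), (4,5), (0,6), (7,9), (8,10), (11,13), (13,14), (14,15), (17,18), (18,19), (19,23).
Pick (1,2); next start ≥ 2 → (4,5); next start ≥ 5 → (7,9); next start ≥ 9 → (11,13); next start ≥ 13 → (13,14); next start ≥ 14 → (14,15); next start ≥ 15 → (17,18); next start ≥ 18 → (18,19); next start ≥ 19 → (19,23).
Selected 9 classes.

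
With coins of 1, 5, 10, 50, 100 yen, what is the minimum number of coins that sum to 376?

8

376 − 3×100→76 − 1×50→26 − 2×10→6 − 1×5→1 − 1×1→0
Total coins = 3 + 1 + 2 + 1 + 1 = 8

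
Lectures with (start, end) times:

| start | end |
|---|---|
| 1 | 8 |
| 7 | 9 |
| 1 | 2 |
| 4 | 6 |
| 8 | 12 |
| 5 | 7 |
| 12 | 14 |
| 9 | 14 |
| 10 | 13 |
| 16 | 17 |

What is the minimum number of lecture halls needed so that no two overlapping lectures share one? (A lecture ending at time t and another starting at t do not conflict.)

3

The answer is the maximum number of intervals overlapping at any instant.
Events (time:±→running): 1:+→1 1:+→2 2:-→1 4:+→2 5:+→3 … peak 3.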